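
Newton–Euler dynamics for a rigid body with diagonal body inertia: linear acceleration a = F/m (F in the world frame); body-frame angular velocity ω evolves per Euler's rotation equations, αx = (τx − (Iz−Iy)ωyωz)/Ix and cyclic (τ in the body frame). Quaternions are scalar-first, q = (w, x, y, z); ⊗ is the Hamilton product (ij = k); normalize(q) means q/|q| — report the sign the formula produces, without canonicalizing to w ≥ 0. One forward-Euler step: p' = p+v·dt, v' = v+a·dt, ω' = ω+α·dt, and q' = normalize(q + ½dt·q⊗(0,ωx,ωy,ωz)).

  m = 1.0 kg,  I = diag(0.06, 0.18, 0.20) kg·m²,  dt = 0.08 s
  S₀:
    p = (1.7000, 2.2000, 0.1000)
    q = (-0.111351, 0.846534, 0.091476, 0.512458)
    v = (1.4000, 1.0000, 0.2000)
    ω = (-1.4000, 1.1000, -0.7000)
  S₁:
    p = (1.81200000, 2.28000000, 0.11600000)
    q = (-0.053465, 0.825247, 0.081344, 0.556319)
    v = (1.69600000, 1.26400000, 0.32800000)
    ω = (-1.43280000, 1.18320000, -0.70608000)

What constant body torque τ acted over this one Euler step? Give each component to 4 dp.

ω₁ − ω₀ = (-0.03280000, 0.08320000, -0.00608000)
gyro term ω₀×Iω₀ = (-0.0154, -0.1372, -0.1848)
I·α + gyro = (-0.0400, 0.0500, -0.2000)

τ = (-0.0400, 0.0500, -0.2000)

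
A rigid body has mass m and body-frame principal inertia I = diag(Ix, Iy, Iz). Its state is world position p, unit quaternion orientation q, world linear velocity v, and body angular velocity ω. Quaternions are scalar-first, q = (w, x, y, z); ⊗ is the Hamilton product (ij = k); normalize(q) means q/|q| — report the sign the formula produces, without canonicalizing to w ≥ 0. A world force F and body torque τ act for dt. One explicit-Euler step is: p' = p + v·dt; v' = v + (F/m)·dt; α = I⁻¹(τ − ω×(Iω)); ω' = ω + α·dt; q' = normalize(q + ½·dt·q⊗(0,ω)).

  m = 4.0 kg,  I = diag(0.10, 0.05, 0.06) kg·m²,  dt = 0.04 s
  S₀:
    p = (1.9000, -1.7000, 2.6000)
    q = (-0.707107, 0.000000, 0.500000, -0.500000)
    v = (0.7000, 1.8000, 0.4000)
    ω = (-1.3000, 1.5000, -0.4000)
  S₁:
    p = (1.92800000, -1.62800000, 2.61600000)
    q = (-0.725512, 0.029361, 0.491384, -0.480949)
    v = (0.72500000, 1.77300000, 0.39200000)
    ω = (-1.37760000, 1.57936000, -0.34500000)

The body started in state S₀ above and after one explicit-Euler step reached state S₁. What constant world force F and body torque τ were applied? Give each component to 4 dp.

v₁ − v₀ = (0.02500000, -0.02700000, -0.00800000)
m·(v₁−v₀)/dt = (2.5000, -2.7000, -0.8000)
ω₁ − ω₀ = (-0.07760000, 0.07936000, 0.05500000)
precession coupling = (-0.0060, 0.0208, 0.0975)
applied torque τ = (-0.2000, 0.1200, 0.1800)

F = (2.5000, -2.7000, -0.8000)
τ = (-0.2000, 0.1200, 0.1800)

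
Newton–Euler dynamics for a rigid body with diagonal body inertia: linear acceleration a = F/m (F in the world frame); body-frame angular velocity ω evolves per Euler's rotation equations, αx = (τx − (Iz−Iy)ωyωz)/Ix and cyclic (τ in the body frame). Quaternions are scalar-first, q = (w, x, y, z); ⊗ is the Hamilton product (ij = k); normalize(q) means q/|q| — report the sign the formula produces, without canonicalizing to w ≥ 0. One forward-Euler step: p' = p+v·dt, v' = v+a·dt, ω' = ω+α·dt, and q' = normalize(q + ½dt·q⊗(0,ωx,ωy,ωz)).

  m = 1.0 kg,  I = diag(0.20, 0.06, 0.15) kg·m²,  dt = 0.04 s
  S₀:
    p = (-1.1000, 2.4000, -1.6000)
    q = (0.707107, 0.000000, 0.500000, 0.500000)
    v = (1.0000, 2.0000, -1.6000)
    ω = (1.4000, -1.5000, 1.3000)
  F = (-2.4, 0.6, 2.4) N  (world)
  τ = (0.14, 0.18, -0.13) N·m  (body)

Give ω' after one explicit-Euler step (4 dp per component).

ω' = (1.4631, -1.4407, 1.1869)

angular accel α = (1.5775, 1.4833, -2.8267)
ω' = ω + α·dt = (1.4631, -1.4407, 1.1869)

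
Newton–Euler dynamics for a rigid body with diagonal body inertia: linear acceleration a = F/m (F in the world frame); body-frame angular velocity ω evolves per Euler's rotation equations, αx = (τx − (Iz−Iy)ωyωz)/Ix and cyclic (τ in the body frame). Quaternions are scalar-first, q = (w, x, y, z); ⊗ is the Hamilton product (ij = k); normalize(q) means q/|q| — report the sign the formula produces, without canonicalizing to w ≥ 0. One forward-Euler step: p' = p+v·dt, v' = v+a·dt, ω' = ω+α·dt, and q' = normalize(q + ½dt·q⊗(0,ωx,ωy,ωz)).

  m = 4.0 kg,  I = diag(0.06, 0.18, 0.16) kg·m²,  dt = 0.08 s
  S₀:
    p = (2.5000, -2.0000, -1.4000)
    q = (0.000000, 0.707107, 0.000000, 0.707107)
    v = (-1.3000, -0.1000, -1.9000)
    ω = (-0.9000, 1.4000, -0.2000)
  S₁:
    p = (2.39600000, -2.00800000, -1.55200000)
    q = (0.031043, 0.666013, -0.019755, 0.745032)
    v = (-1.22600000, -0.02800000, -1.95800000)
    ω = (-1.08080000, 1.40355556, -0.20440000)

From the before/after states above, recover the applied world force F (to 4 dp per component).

F = (3.7000, 3.6000, -2.9000)

v₁ − v₀ = (0.07400000, 0.07200000, -0.05800000)
F = m·Δv/dt = (3.7000, 3.6000, -2.9000)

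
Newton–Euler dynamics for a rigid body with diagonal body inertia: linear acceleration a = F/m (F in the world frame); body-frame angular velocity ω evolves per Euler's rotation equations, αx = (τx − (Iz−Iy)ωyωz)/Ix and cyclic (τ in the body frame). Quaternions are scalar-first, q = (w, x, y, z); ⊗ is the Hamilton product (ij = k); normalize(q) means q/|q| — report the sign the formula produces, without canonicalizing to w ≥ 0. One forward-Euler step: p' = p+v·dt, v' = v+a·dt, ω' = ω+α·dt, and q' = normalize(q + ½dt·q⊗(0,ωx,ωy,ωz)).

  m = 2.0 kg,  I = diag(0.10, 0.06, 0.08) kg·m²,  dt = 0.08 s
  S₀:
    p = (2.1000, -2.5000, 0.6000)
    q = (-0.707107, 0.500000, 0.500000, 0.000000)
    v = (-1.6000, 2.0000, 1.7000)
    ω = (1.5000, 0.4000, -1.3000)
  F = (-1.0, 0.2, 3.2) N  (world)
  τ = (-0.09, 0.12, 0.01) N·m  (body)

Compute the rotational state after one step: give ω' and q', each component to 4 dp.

precession coupling ω×(Iω) = (-0.0104, -0.0390, -0.0240)
angular accel α = (-0.7960, 2.6500, 0.4250)
ω' = ω + α·dt = (1.4363, 0.6120, -1.2660)
q⊗(0,ω) = (-0.9500000, -1.7106605, 0.3671572, 0.3692391)
q + ½dt·q⊗(0,ω), renormalized = (-0.7427, 0.4302, 0.5130, 0.0147)

ω' = (1.4363, 0.6120, -1.2660)
q' = (-0.7427, 0.4302, 0.5130, 0.0147)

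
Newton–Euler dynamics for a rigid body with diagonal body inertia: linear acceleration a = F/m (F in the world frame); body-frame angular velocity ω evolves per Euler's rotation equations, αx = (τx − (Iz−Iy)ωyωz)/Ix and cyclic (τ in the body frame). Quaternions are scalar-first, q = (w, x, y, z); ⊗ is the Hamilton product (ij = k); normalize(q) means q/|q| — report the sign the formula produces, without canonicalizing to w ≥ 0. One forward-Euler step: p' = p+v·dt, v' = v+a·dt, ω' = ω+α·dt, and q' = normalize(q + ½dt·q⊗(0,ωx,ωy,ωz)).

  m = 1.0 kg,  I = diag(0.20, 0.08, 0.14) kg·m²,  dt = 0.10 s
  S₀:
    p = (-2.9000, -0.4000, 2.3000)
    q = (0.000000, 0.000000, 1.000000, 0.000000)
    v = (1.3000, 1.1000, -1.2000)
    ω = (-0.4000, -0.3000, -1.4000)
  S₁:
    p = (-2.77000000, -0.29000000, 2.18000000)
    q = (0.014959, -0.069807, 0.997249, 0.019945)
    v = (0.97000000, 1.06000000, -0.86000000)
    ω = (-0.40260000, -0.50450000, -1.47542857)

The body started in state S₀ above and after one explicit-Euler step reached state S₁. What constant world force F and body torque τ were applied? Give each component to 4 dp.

F = (-3.3000, -0.4000, 3.4000)
τ = (0.0200, -0.1300, -0.1200)

v₁ − v₀ = (-0.33000000, -0.04000000, 0.34000000)
m·(v₁−v₀)/dt = (-3.3000, -0.4000, 3.4000)
ω₁ − ω₀ = (-0.00260000, -0.20450000, -0.07542857)
τ = I·(Δω/dt) + ω₀×(Iω₀) = (0.0200, -0.1300, -0.1200)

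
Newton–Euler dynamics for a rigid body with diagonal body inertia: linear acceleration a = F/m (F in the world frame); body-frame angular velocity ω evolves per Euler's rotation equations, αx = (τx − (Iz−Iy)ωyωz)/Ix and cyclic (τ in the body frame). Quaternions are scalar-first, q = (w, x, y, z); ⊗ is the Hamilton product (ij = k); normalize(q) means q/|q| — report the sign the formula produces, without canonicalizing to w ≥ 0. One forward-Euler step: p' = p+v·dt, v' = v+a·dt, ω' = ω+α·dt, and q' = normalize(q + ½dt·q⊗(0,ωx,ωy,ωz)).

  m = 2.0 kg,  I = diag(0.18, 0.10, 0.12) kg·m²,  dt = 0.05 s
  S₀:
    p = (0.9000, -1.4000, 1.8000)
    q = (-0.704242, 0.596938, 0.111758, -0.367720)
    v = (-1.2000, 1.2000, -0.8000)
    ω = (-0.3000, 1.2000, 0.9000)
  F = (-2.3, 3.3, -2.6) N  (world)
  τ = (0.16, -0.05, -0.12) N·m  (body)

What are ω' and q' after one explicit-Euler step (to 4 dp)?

ω' = (-0.2616, 1.1831, 0.8380)
q' = (-0.6943, 0.6153, 0.0799, -0.3646)

precession coupling ω×(Iω) = (0.0216, -0.0162, 0.0288)
α = I⁻¹(τ − ω×Iω) = (0.7689, -0.3380, -1.2400)
ω' = ω + α·dt = (-0.2616, 1.1831, 0.8380)
2q̇ = q⊗(0,ω) = (0.3759198, 0.7531188, -1.2720186, 0.1160352)
updated quaternion q' = (-0.6943, 0.6153, 0.0799, -0.3646)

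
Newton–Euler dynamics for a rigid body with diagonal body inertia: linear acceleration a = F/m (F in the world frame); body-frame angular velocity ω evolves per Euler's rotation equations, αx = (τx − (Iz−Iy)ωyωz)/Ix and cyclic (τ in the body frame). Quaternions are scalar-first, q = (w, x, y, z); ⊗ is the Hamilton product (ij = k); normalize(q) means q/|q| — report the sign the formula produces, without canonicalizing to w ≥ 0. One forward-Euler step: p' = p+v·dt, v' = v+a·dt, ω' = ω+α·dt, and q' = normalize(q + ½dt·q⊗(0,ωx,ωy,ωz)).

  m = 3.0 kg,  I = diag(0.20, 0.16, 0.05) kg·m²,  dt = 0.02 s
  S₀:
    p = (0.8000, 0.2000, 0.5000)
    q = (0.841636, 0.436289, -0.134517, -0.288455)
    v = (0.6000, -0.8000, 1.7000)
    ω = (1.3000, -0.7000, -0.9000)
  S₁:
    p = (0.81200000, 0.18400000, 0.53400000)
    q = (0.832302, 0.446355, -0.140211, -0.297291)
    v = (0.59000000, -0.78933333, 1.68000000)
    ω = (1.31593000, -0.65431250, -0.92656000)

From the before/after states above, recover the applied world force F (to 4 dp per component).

F = (-1.5000, 1.6000, -3.0000)

velocity change Δv = (-0.01000000, 0.01066667, -0.02000000)
applied force F = (-1.5000, 1.6000, -3.0000)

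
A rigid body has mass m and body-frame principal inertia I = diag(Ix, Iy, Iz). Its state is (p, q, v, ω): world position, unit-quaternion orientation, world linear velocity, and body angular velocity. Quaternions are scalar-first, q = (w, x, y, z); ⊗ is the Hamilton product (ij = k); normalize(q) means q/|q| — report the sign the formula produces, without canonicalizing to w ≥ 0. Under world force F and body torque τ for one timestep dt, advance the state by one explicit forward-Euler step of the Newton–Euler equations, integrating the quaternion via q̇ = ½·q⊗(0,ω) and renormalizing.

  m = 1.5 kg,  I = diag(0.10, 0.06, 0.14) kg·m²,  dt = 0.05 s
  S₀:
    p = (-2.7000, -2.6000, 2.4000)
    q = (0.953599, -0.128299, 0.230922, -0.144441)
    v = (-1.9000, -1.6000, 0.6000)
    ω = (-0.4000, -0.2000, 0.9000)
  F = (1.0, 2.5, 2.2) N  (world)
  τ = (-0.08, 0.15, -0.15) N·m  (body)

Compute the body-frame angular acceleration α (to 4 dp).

α = (-0.6560, 2.2600, -1.0486)

gyro term ω×Iω = (-0.0144, 0.0144, -0.0032)
angular accel α = (-0.6560, 2.2600, -1.0486)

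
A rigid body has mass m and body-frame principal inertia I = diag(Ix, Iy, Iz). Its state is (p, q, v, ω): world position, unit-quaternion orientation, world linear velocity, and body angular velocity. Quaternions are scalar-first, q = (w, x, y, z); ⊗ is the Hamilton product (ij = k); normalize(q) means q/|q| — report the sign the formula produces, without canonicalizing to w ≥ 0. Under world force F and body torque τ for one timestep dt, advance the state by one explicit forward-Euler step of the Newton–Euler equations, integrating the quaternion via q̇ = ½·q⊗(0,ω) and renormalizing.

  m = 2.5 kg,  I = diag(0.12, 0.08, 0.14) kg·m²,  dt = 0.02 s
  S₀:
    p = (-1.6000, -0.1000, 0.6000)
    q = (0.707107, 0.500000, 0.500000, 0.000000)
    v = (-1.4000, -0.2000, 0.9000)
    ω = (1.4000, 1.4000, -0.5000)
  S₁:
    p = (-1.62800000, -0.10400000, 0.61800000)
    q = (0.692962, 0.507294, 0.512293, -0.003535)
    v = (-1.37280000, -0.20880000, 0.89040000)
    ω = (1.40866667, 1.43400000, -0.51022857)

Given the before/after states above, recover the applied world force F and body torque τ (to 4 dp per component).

F = (3.4000, -1.1000, -1.2000)
τ = (0.0100, 0.1500, -0.1500)

ω₁ − ω₀ = (0.00866667, 0.03400000, -0.01022857)
τ = I·(Δω/dt) + ω₀×(Iω₀) = (0.0100, 0.1500, -0.1500)
velocity change Δv = (0.02720000, -0.00880000, -0.00960000)
m·(v₁−v₀)/dt = (3.4000, -1.1000, -1.2000)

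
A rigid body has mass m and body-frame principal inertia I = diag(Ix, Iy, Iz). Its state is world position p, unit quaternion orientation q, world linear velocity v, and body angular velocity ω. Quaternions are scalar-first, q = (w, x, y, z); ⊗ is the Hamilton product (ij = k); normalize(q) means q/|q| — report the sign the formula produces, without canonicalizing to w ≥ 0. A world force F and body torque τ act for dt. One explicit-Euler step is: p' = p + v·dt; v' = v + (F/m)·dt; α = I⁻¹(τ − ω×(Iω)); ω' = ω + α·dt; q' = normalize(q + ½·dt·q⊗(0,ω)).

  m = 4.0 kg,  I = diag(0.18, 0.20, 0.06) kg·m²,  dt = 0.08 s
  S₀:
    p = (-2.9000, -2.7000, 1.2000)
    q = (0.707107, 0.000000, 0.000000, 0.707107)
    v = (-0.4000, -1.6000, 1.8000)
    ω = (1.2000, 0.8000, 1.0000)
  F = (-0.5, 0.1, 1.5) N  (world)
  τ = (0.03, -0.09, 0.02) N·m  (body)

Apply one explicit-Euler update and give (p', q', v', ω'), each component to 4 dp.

p' = (-2.9320, -2.8280, 1.3440)
q' = (0.6772, 0.0113, 0.0564, 0.7336)
v' = (-0.4100, -1.5980, 1.8300)
ω' = (1.2631, 0.7064, 1.0011)

a = (-0.1250, 0.0250, 0.3750)
p + v·dt = (-2.9320, -2.8280, 1.3440)
v + (F/m)dt = (-0.4100, -1.5980, 1.8300)
(τ − ω×Iω)/I = (0.7889, -1.1700, 0.0133)
new body rate ω' = (1.2631, 0.7064, 1.0011)
2q̇ = q⊗(0,ω) = (-0.7071070, 0.2828428, 1.4142140, 0.7071070)
updated quaternion q' = (0.6772, 0.0113, 0.0564, 0.7336)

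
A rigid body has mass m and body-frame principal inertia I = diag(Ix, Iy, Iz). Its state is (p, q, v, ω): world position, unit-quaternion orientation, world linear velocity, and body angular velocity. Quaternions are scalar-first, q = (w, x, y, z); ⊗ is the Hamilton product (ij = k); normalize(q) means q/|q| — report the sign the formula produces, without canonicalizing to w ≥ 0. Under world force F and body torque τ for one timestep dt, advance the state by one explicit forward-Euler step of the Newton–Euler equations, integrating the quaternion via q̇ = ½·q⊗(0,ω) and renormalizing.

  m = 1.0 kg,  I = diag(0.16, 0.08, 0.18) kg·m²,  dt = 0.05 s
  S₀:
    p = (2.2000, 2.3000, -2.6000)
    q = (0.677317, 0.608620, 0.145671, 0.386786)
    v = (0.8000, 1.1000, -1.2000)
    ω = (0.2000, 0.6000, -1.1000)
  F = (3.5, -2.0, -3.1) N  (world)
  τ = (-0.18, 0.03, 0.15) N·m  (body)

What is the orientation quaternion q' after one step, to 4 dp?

2q̇ = q⊗(0,ω) = (0.2163380, -0.2568463, 1.1532294, -0.4090109)
updated quaternion q' = (0.6824, 0.6019, 0.1744, 0.3764)

q' = (0.6824, 0.6019, 0.1744, 0.3764)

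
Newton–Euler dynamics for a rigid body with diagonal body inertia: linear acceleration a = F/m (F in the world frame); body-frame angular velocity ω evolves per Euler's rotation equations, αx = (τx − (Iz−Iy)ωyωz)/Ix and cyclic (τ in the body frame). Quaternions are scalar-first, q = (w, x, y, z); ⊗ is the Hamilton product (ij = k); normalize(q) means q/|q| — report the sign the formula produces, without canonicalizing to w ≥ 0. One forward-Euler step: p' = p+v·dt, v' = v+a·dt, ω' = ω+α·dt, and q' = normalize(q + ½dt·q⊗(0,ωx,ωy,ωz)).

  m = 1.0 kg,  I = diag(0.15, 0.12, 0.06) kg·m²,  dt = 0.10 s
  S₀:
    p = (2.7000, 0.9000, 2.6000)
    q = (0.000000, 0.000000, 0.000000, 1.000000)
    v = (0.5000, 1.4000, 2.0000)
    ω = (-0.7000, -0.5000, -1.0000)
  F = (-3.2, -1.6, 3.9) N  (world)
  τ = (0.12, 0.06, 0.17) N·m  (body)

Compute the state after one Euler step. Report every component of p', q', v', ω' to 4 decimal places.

p' = (2.7500, 1.0400, 2.8000)
q' = (0.0499, 0.0249, -0.0349, 0.9978)
v' = (0.1800, 1.2400, 2.3900)
ω' = (-0.6000, -0.5025, -0.6992)

linear accel F/m = (-3.2000, -1.6000, 3.9000)
p + v·dt = (2.7500, 1.0400, 2.8000)
new velocity v' = (0.1800, 1.2400, 2.3900)
precession coupling ω×(Iω) = (-0.0300, 0.0630, -0.0105)
α = I⁻¹(τ − ω×Iω) = (1.0000, -0.0250, 3.0083)
ω + α·dt = (-0.6000, -0.5025, -0.6992)
q⊗(0,ω) = (1.0000000, 0.5000000, -0.7000000, 0.0000000)
updated quaternion q' = (0.0499, 0.0249, -0.0349, 0.9978)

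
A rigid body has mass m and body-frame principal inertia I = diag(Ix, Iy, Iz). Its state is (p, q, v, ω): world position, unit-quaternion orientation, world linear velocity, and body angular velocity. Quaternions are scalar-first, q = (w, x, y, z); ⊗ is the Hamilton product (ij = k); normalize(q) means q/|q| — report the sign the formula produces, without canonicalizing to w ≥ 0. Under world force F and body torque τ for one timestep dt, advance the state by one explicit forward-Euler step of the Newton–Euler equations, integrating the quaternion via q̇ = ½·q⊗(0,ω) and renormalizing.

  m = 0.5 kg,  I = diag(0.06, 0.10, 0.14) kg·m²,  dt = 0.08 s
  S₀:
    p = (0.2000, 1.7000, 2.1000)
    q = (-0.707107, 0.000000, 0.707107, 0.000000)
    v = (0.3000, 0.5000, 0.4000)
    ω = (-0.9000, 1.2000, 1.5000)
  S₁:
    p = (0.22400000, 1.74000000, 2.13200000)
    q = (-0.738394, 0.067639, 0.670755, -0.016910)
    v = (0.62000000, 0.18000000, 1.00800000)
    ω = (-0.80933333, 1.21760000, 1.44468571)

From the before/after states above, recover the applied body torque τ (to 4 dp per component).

τ = (0.1400, 0.1300, -0.1400)

rate change Δω = (0.09066667, 0.01760000, -0.05531429)
gyro term ω₀×Iω₀ = (0.0720, 0.1080, -0.0432)
applied torque τ = (0.1400, 0.1300, -0.1400)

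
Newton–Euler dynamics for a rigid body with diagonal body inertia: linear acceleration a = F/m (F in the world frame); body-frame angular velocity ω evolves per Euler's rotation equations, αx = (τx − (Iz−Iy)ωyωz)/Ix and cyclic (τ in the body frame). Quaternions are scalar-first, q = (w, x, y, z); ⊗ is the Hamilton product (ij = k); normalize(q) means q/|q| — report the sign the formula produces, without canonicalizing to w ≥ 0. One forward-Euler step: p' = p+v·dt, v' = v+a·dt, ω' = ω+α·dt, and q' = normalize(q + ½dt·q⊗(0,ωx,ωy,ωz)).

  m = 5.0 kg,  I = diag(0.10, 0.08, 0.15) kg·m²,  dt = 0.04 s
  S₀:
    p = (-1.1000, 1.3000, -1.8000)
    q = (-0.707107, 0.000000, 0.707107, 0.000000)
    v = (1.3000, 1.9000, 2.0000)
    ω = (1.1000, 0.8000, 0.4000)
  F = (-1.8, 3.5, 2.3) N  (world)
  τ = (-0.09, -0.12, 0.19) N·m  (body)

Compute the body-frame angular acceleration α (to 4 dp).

gyro term ω×Iω = (0.0224, -0.0220, -0.0176)
(τ − ω×Iω)/I = (-1.1240, -1.2250, 1.3840)

α = (-1.1240, -1.2250, 1.3840)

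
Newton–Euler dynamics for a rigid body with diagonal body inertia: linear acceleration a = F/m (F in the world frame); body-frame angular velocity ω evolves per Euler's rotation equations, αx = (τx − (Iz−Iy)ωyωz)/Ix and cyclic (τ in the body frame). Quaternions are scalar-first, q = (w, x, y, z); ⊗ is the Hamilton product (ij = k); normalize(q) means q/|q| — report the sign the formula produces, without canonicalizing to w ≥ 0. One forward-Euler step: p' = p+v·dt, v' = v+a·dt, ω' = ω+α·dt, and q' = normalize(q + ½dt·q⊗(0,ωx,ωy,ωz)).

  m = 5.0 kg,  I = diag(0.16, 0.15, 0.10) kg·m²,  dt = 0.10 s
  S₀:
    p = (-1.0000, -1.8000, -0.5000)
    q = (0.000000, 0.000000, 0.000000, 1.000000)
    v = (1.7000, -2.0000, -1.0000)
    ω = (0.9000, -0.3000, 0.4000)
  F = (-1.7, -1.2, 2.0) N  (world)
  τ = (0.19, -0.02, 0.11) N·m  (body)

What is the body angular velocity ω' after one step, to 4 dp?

gyro term ω×Iω = (0.0060, 0.0216, 0.0027)
(τ − ω×Iω)/I = (1.1500, -0.2773, 1.0730)
ω + α·dt = (1.0150, -0.3277, 0.5073)

ω' = (1.0150, -0.3277, 0.5073)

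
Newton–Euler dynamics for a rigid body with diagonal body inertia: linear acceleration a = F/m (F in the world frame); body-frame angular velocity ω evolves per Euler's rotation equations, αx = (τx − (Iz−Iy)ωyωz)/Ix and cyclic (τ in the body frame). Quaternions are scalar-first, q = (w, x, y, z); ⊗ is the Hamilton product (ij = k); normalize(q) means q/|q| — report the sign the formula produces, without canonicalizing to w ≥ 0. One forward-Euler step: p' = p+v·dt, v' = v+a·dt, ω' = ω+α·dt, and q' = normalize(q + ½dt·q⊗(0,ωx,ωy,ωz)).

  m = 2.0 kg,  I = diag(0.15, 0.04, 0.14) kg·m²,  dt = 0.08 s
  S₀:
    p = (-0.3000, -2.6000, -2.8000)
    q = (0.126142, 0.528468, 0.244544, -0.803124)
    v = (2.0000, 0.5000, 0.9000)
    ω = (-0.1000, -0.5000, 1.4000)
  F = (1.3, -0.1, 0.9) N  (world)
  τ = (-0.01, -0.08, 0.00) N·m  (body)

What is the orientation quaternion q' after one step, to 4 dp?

2q̇ = q⊗(0,ω) = (1.2994924, -0.0718146, -0.7226138, -0.0631808)
q' = normalize(q + ½dt·q⊗(0,ω)) = (0.1778, 0.5247, 0.2153, -0.8042)

q' = (0.1778, 0.5247, 0.2153, -0.8042)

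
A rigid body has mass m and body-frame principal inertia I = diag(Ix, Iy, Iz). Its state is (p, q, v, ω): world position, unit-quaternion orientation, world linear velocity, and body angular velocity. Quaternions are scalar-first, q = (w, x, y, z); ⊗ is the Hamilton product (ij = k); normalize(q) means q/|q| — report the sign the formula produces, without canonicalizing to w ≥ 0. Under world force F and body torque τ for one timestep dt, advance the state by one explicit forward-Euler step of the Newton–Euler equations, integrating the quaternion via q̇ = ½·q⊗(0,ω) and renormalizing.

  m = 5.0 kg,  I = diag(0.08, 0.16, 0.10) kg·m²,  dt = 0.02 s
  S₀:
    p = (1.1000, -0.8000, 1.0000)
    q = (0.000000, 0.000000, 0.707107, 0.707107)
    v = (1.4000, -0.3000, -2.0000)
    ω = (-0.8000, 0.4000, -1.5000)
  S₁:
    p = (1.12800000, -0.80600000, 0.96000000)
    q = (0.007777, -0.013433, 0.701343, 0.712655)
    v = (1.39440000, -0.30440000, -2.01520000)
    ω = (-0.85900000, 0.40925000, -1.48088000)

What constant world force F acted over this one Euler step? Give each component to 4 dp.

velocity change Δv = (-0.00560000, -0.00440000, -0.01520000)
m·(v₁−v₀)/dt = (-1.4000, -1.1000, -3.8000)

F = (-1.4000, -1.1000, -3.8000)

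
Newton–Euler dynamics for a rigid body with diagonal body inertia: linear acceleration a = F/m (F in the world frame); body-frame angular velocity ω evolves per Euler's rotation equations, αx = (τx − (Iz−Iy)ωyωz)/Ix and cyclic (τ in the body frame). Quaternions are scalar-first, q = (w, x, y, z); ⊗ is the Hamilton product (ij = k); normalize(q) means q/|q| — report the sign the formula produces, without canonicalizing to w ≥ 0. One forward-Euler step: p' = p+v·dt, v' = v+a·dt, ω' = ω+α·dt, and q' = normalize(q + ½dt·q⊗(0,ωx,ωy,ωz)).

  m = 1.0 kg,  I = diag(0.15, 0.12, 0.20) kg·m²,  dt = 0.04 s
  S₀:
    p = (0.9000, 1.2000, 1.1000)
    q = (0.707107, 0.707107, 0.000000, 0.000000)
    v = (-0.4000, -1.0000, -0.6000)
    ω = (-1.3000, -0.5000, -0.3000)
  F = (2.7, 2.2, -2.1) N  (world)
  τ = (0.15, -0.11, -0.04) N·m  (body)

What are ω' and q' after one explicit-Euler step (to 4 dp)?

ω' = (-1.2632, -0.5302, -0.3041)
q' = (0.7252, 0.6884, -0.0028, -0.0113)

gyro term ω×Iω = (0.0120, -0.0195, -0.0195)
(τ − ω×Iω)/I = (0.9200, -0.7542, -0.1025)
ω + α·dt = (-1.2632, -0.5302, -0.3041)
2q̇ = q⊗(0,ω) = (0.9192391, -0.9192391, -0.1414214, -0.5656856)
q' = normalize(q + ½dt·q⊗(0,ω)) = (0.7252, 0.6884, -0.0028, -0.0113)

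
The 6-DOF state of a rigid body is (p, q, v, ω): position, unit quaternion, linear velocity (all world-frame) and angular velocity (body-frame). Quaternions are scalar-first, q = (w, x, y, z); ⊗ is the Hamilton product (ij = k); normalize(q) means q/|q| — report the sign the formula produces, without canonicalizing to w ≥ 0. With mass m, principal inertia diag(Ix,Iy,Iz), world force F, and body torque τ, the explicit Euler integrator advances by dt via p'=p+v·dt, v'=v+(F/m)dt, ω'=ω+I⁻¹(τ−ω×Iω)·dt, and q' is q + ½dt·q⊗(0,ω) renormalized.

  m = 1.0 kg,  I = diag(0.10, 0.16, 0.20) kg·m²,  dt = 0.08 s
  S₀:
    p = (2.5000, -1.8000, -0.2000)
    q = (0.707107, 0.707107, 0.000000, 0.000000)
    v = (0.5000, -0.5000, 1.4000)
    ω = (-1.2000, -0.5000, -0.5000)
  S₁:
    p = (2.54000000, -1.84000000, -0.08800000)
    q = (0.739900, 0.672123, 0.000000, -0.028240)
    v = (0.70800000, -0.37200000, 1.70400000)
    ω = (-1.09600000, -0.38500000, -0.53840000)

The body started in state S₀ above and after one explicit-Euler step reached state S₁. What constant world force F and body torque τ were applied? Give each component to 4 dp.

Δv = v₁−v₀ = (0.20800000, 0.12800000, 0.30400000)
F = m·Δv/dt = (2.6000, 1.6000, 3.8000)
ω₁ − ω₀ = (0.10400000, 0.11500000, -0.03840000)
ω₀×(Iω₀) = (0.0100, -0.0600, 0.0360)
applied torque τ = (0.1400, 0.1700, -0.0600)

F = (2.6000, 1.6000, 3.8000)
τ = (0.1400, 0.1700, -0.0600)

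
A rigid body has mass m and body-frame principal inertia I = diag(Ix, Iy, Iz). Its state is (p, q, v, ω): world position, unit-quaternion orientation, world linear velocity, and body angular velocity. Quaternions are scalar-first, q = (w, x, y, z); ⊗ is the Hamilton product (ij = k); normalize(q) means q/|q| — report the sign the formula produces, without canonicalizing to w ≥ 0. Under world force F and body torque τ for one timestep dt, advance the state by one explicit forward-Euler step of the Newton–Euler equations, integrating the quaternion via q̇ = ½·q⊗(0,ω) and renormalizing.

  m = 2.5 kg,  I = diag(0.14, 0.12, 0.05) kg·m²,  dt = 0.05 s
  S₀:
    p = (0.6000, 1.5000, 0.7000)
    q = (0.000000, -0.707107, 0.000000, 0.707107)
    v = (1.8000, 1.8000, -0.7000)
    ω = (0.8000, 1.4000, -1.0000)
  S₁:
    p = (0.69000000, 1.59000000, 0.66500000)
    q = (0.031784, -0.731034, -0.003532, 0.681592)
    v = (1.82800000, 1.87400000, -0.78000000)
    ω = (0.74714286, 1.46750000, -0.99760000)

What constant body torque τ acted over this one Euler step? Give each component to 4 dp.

Δω = ω₁−ω₀ = (-0.05285714, 0.06750000, 0.00240000)
precession coupling = (0.0980, -0.0720, -0.0224)
τ = I·(Δω/dt) + ω₀×(Iω₀) = (-0.0500, 0.0900, -0.0200)

τ = (-0.0500, 0.0900, -0.0200)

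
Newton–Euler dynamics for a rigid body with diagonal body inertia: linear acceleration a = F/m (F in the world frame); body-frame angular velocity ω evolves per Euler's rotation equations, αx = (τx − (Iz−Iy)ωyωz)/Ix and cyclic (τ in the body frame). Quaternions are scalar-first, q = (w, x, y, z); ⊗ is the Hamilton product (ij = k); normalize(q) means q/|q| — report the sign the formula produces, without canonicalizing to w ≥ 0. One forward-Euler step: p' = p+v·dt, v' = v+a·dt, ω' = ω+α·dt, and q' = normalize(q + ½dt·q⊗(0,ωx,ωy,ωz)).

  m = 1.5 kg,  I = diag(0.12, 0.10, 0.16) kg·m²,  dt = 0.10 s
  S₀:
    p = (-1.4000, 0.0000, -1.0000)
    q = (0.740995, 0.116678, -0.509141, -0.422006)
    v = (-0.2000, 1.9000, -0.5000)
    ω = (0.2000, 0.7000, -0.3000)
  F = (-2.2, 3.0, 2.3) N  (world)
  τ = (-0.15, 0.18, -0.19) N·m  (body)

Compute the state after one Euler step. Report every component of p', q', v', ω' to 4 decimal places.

linear accel F/m = (-1.4667, 2.0000, 1.5333)
p + v·dt = (-1.4200, 0.1900, -1.0500)
new velocity v' = (-0.3467, 2.1000, -0.3467)
ω×(Iω) gyroscopic = (-0.0126, 0.0024, -0.0028)
angular accel α = (-1.1450, 1.7760, -1.1700)
ω' = ω + α·dt = (0.0855, 0.8776, -0.4170)
q⊗(0,ω) = (0.2064613, 0.5963455, 0.4692987, -0.0387957)
q + ½dt·q⊗(0,ω), renormalized = (0.7507, 0.1464, -0.4853, -0.4236)

p' = (-1.4200, 0.1900, -1.0500)
q' = (0.7507, 0.1464, -0.4853, -0.4236)
v' = (-0.3467, 2.1000, -0.3467)
ω' = (0.0855, 0.8776, -0.4170)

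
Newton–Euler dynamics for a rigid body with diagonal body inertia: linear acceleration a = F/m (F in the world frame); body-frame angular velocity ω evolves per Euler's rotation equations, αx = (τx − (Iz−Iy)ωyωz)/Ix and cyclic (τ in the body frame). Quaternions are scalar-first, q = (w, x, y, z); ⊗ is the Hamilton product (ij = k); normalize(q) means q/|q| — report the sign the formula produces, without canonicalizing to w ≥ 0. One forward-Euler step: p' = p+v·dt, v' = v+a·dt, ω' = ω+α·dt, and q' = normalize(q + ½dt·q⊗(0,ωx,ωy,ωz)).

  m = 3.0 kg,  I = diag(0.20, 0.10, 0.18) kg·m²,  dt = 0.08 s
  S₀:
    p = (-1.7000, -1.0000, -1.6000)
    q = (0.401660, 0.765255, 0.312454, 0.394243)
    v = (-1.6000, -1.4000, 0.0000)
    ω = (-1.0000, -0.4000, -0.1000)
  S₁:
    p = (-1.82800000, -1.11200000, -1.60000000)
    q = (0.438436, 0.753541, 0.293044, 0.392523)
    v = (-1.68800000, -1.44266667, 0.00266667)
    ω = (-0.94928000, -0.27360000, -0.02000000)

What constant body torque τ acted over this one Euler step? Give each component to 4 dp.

τ = (0.1300, 0.1600, 0.1400)

ω₁ − ω₀ = (0.05072000, 0.12640000, 0.08000000)
applied torque τ = (0.1300, 0.1600, 0.1400)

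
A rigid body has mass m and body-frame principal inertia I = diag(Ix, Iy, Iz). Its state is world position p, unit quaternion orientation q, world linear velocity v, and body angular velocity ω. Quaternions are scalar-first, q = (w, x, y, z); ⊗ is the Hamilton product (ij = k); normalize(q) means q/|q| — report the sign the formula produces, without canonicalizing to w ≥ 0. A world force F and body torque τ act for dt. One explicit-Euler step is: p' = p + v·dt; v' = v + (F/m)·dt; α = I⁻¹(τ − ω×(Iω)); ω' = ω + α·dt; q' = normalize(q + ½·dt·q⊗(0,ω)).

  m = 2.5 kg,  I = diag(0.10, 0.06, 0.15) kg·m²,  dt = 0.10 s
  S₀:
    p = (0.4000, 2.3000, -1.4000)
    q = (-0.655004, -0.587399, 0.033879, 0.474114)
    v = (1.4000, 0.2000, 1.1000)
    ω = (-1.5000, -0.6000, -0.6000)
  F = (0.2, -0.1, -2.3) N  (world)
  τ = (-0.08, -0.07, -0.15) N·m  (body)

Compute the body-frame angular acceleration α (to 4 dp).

α = (-1.1240, -0.4167, -0.7600)

precession coupling ω×(Iω) = (0.0324, -0.0450, -0.0360)
α = I⁻¹(τ − ω×Iω) = (-1.1240, -0.4167, -0.7600)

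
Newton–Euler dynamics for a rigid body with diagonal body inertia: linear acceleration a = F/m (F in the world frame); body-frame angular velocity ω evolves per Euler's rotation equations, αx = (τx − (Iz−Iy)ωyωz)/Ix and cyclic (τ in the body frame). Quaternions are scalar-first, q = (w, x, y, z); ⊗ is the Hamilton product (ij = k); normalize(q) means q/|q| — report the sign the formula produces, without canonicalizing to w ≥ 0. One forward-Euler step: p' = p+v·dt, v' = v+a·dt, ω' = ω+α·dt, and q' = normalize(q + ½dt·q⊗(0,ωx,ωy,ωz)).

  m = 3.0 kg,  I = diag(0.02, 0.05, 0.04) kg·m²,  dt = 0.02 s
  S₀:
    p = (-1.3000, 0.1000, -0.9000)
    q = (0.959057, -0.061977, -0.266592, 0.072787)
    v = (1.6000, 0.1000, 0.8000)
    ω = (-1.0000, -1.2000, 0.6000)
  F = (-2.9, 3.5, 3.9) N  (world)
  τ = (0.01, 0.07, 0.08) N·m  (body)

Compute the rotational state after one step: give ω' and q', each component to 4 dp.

ω' = (-0.9972, -1.1768, 0.6220)
q' = (0.9547, -0.0723, -0.2784, 0.0766)

angular accel α = (0.1400, 1.1600, 1.1000)
ω' = ω + α·dt = (-0.9972, -1.1768, 0.6220)
q⊗(0,ω) = (-0.4255596, -1.0316678, -1.1864692, 0.3832146)
q' = normalize(q + ½dt·q⊗(0,ω)) = (0.9547, -0.0723, -0.2784, 0.0766)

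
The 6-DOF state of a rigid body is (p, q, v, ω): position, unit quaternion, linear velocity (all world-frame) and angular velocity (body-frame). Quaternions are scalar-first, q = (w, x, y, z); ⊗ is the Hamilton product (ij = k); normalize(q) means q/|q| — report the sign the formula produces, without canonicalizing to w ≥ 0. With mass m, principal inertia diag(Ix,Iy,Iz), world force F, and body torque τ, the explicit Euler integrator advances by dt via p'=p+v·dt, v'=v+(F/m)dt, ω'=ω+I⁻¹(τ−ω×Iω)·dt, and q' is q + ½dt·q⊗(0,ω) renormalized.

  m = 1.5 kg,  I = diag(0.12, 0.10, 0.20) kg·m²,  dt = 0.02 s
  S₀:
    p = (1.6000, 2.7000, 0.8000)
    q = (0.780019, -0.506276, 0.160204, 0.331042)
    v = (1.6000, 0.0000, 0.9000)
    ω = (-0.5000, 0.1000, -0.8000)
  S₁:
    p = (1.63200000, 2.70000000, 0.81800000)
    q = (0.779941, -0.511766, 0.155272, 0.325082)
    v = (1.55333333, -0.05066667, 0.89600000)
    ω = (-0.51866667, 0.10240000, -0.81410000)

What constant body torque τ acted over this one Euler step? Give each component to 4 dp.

τ = (-0.1200, -0.0200, -0.1400)

Δω = ω₁−ω₀ = (-0.01866667, 0.00240000, -0.01410000)
ω₀×(Iω₀) = (-0.0080, -0.0320, 0.0010)
τ = I·(Δω/dt) + ω₀×(Iω₀) = (-0.1200, -0.0200, -0.1400)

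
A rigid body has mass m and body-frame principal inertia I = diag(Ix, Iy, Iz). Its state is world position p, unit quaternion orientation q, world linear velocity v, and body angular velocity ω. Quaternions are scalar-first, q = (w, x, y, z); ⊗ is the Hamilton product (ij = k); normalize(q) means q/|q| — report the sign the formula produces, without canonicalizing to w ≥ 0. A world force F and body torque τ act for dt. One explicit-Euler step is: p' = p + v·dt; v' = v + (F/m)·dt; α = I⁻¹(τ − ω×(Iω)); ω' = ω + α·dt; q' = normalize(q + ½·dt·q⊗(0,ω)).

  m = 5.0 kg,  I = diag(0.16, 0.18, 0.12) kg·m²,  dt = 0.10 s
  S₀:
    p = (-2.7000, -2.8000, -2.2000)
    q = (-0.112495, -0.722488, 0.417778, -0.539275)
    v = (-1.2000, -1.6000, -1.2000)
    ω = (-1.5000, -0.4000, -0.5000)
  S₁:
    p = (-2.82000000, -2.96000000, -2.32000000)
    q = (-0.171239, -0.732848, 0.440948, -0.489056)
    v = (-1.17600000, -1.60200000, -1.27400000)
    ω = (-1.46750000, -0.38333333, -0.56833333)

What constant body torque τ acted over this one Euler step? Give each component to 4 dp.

τ = (0.0400, 0.0600, -0.0700)

rate change Δω = (0.03250000, 0.01666667, -0.06833333)
ω₀×(Iω₀) = (-0.0120, 0.0300, 0.0120)
τ = I·(Δω/dt) + ω₀×(Iω₀) = (0.0400, 0.0600, -0.0700)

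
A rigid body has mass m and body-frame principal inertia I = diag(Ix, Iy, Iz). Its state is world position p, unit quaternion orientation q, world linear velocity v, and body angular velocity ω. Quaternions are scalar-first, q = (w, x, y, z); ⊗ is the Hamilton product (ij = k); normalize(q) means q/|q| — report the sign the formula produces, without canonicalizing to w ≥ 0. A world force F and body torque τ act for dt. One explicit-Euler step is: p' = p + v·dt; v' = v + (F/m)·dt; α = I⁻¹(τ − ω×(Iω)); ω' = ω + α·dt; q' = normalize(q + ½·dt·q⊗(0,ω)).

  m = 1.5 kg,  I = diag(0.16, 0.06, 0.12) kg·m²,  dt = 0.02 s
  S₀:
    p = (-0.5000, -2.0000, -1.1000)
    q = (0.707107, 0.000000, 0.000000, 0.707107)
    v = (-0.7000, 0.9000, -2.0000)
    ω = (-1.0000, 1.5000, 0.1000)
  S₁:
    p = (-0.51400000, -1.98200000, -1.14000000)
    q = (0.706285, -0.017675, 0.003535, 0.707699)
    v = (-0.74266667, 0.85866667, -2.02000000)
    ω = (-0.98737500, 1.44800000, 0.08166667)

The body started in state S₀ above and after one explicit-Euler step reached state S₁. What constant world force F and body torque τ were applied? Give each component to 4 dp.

velocity change Δv = (-0.04266667, -0.04133333, -0.02000000)
applied force F = (-3.2000, -3.1000, -1.5000)
rate change Δω = (0.01262500, -0.05200000, -0.01833333)
ω₀×(Iω₀) = (0.0090, -0.0040, 0.1500)
τ = I·(Δω/dt) + ω₀×(Iω₀) = (0.1100, -0.1600, 0.0400)

F = (-3.2000, -3.1000, -1.5000)
τ = (0.1100, -0.1600, 0.0400)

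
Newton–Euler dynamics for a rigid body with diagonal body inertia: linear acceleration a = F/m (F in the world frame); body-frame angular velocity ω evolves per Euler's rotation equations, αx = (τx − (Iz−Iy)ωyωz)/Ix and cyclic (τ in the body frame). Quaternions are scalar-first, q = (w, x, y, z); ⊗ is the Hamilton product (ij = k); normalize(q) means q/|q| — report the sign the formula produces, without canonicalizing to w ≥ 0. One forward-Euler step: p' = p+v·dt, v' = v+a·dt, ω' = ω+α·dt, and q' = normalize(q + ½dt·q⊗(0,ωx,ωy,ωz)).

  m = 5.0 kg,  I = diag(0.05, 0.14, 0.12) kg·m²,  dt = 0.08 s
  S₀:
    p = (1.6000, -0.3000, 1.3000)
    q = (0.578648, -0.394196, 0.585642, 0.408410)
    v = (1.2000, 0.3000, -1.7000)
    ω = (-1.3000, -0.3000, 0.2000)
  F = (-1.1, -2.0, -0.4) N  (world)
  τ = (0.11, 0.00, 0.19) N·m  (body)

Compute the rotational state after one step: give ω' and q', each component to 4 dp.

α = I⁻¹(τ − ω×Iω) = (2.1760, -0.1300, 1.2908)
ω' = ω + α·dt = (-1.1259, -0.3104, 0.3033)
Hamilton product q⊗(0,ω) = (-0.4184442, -0.5125910, -0.6256882, 0.9953230)
q + ½dt·q⊗(0,ω), renormalized = (0.5611, -0.4141, 0.5598, 0.4476)

ω' = (-1.1259, -0.3104, 0.3033)
q' = (0.5611, -0.4141, 0.5598, 0.4476)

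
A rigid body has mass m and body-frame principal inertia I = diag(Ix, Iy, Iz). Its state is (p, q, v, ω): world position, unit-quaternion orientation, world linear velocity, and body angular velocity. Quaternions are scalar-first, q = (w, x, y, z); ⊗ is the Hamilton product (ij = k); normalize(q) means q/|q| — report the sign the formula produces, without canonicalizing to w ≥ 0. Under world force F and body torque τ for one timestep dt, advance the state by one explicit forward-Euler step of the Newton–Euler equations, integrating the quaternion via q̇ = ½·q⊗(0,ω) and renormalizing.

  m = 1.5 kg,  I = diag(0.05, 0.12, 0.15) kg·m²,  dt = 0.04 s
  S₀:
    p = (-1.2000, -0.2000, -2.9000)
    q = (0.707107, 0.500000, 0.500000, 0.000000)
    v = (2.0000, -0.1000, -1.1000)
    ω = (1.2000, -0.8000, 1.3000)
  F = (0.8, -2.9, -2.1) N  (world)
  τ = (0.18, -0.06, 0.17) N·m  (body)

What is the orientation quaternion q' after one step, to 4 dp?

q' = (0.7026, 0.5296, 0.4753, -0.0016)

2q̇ = q⊗(0,ω) = (-0.2000000, 1.4985284, -1.2156856, -0.0807609)
q + ½dt·q⊗(0,ω), renormalized = (0.7026, 0.5296, 0.4753, -0.0016)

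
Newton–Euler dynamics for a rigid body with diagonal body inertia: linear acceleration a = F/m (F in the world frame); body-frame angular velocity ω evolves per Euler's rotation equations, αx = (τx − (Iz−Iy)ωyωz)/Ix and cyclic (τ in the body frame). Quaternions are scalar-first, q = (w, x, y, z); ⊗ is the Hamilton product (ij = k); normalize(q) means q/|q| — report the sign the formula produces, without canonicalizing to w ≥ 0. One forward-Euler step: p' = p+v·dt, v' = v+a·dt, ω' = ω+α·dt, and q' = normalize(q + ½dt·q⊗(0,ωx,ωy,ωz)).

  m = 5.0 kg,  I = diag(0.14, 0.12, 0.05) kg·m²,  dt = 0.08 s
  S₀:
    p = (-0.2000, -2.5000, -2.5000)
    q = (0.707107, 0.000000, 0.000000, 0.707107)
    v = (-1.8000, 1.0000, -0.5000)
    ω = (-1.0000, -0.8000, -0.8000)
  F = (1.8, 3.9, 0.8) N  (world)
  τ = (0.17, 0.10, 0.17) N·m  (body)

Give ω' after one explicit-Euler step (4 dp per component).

ω' = (-0.8773, -0.7813, -0.5024)

angular accel α = (1.5343, 0.2333, 3.7200)
ω + α·dt = (-0.8773, -0.7813, -0.5024)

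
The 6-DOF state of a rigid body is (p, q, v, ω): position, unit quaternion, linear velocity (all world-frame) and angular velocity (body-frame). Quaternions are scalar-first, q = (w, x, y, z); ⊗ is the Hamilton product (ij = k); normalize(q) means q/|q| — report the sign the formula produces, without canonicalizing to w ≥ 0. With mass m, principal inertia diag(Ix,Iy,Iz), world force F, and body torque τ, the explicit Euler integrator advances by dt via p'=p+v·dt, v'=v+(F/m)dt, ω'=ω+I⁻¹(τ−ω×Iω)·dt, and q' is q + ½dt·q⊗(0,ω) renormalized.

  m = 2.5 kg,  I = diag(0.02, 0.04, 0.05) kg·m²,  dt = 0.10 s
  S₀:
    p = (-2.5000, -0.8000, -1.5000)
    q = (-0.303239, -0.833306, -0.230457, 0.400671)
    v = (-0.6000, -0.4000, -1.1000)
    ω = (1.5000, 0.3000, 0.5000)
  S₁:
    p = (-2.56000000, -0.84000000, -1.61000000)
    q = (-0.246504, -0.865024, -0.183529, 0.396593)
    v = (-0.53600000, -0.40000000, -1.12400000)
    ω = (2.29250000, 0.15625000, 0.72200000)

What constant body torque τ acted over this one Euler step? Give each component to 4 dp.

Δω = ω₁−ω₀ = (0.79250000, -0.14375000, 0.22200000)
ω₀×(Iω₀) = (0.0015, -0.0225, 0.0090)
I·α + gyro = (0.1600, -0.0800, 0.1200)

τ = (0.1600, -0.0800, 0.1200)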